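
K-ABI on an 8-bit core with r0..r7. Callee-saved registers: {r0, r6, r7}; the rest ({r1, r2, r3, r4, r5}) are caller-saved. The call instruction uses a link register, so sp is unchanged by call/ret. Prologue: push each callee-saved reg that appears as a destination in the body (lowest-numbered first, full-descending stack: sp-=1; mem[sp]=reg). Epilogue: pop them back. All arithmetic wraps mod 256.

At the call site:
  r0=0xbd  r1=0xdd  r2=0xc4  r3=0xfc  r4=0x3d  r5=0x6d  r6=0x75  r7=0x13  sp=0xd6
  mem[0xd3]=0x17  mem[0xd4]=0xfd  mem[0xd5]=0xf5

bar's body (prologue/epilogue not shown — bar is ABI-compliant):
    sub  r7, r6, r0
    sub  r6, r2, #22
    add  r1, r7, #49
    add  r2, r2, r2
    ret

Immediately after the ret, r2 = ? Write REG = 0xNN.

prologue: push r6 → mem[0xd5]=0x75, sp=0xd5
prologue: push r7 → mem[0xd4]=0x13, sp=0xd4
body[0] sub  r7, r6, r0 → r7=0xb8
body[1] sub  r6, r2, #22 → r6=0xae
body[2] add  r1, r7, #49 → r1=0xe9
body[3] add  r2, r2, r2 → r2=0x88
epilogue: pop r7=0x13, sp=0xd5
epilogue: pop r6=0x75, sp=0xd6
r2 is caller-saved → body value

REG = 0x88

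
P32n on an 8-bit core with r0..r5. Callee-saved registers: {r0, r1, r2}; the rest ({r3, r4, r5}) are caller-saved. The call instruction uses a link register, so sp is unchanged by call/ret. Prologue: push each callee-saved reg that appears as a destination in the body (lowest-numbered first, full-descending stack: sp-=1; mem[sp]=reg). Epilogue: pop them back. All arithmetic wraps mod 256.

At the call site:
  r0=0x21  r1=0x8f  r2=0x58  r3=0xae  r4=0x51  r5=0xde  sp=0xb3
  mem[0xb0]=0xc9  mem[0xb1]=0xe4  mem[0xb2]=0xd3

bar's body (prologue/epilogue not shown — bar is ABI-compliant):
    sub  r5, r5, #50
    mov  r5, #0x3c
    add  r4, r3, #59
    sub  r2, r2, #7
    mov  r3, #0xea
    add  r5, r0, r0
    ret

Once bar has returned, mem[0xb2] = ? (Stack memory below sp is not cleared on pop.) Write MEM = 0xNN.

MEM = 0x58

prologue: push r2 → mem[0xb2]=0x58, sp=0xb2
body[0] sub  r5, r5, #50 → r5=0xac
body[1] mov  r5, #0x3c → r5=0x3c
body[2] add  r4, r3, #59 → r4=0xe9
body[3] sub  r2, r2, #7 → r2=0x51
body[4] mov  r3, #0xea → r3=0xea
body[5] add  r5, r0, r0 → r5=0x42
epilogue: pop r2=0x58, sp=0xb3
prologue pushed ['r2'] at ['0xb2']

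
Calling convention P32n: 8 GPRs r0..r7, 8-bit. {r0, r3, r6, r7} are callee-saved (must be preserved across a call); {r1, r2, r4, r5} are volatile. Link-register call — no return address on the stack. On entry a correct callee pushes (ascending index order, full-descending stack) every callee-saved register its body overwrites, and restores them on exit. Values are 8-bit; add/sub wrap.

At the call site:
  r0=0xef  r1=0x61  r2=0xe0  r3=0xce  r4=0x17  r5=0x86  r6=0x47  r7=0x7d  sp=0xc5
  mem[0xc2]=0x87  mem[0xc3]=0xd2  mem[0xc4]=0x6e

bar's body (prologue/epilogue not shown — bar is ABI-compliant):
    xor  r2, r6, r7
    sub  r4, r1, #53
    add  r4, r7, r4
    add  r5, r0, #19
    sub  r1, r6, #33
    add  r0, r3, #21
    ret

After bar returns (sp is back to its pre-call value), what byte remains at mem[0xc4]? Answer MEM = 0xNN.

MEM = 0xef

prologue: push r0 -> mem[0xc4]=0xef, sp=0xc4
body[0] xor  r2, r6, r7 -> r2=0x3a
body[1] sub  r4, r1, #53 -> r4=0x2c
body[2] add  r4, r7, r4 -> r4=0xa9
body[3] add  r5, r0, #19 -> r5=0x02
body[4] sub  r1, r6, #33 -> r1=0x26
body[5] add  r0, r3, #21 -> r0=0xe3
epilogue: pop r0=0xef, sp=0xc5
prologue pushed ['r0'] at ['0xc4']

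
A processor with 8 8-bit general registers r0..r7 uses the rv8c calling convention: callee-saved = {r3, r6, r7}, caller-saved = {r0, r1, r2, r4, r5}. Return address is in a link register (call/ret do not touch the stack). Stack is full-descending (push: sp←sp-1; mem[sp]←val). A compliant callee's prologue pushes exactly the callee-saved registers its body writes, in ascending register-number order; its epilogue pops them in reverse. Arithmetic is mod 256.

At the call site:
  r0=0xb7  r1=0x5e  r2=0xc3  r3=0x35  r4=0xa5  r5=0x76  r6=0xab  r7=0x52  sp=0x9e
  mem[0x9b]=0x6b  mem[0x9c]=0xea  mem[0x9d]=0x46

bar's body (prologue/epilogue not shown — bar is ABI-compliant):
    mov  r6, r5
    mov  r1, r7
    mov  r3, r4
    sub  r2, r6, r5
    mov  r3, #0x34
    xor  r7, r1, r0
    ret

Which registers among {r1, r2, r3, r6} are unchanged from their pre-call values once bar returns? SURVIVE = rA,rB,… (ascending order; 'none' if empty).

SURVIVE = r3,r6

prologue: push r3 -> mem[0x9d]=0x35, sp=0x9d
prologue: push r6 -> mem[0x9c]=0xab, sp=0x9c
prologue: push r7 -> mem[0x9b]=0x52, sp=0x9b
body[0] mov  r6, r5 -> r6=0x76
body[1] mov  r1, r7 -> r1=0x52
body[2] mov  r3, r4 -> r3=0xa5
body[3] sub  r2, r6, r5 -> r2=0x00
body[4] mov  r3, #0x34 -> r3=0x34
body[5] xor  r7, r1, r0 -> r7=0xe5
epilogue: pop r7=0x52, sp=0x9c
epilogue: pop r6=0xab, sp=0x9d
epilogue: pop r3=0x35, sp=0x9e
r1: caller-saved, written=True
r2: caller-saved, written=True
r3: callee-saved, written=True
r6: callee-saved, written=True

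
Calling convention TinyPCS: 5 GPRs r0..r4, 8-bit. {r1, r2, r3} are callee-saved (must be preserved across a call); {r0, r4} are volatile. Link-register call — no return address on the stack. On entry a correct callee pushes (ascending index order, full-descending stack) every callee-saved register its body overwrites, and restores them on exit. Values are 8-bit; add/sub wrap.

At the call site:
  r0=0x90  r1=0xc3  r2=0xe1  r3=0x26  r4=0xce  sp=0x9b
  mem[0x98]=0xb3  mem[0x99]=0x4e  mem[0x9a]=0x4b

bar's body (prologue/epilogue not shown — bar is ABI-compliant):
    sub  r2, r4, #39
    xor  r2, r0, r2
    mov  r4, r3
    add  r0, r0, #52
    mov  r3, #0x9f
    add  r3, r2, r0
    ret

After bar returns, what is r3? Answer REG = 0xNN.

REG = 0x26

prologue: push r2 → mem[0x9a]=0xe1, sp=0x9a
prologue: push r3 → mem[0x99]=0x26, sp=0x99
body[0] sub  r2, r4, #39 → r2=0xa7
body[1] xor  r2, r0, r2 → r2=0x37
body[2] mov  r4, r3 → r4=0x26
body[3] add  r0, r0, #52 → r0=0xc4
body[4] mov  r3, #0x9f → r3=0x9f
body[5] add  r3, r2, r0 → r3=0xfb
epilogue: pop r3=0x26, sp=0x9a
epilogue: pop r2=0xe1, sp=0x9b
r3 is callee-saved → restored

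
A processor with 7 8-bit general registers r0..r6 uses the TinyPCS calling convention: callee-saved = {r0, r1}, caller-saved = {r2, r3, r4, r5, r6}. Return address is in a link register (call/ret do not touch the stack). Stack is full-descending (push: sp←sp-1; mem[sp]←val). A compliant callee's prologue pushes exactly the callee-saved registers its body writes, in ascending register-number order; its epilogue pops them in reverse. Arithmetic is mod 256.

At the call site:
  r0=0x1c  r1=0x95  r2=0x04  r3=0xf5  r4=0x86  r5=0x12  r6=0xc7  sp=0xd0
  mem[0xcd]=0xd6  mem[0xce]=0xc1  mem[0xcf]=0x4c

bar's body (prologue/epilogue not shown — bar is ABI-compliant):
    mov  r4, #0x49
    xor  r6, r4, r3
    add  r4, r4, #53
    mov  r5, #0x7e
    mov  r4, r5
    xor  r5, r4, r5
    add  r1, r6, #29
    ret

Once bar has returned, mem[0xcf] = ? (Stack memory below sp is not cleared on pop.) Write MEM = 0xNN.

prologue: push r1 -> mem[0xcf]=0x95, sp=0xcf
body[0] mov  r4, #0x49 -> r4=0x49
body[1] xor  r6, r4, r3 -> r6=0xbc
body[2] add  r4, r4, #53 -> r4=0x7e
body[3] mov  r5, #0x7e -> r5=0x7e
body[4] mov  r4, r5 -> r4=0x7e
body[5] xor  r5, r4, r5 -> r5=0x00
body[6] add  r1, r6, #29 -> r1=0xd9
epilogue: pop r1=0x95, sp=0xd0
prologue pushed ['r1'] at ['0xcf']

MEM = 0x95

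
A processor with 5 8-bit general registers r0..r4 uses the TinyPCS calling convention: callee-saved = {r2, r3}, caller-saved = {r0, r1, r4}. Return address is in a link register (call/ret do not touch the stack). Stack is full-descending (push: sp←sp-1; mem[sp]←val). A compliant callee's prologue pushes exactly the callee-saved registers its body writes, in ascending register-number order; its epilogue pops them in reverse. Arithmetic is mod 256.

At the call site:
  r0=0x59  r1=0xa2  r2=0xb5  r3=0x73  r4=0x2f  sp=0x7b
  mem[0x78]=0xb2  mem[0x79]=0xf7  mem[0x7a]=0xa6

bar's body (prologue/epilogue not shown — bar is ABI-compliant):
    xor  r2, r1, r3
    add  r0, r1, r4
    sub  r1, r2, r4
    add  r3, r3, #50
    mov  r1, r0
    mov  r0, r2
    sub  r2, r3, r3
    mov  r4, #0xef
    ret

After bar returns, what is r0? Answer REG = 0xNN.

REG = 0xd1

prologue: push r2 -> mem[0x7a]=0xb5, sp=0x7a
prologue: push r3 -> mem[0x79]=0x73, sp=0x79
body[0] xor  r2, r1, r3 -> r2=0xd1
body[1] add  r0, r1, r4 -> r0=0xd1
body[2] sub  r1, r2, r4 -> r1=0xa2
body[3] add  r3, r3, #50 -> r3=0xa5
body[4] mov  r1, r0 -> r1=0xd1
body[5] mov  r0, r2 -> r0=0xd1
body[6] sub  r2, r3, r3 -> r2=0x00
body[7] mov  r4, #0xef -> r4=0xef
epilogue: pop r3=0x73, sp=0x7a
epilogue: pop r2=0xb5, sp=0x7b
r0 is caller-saved -> body value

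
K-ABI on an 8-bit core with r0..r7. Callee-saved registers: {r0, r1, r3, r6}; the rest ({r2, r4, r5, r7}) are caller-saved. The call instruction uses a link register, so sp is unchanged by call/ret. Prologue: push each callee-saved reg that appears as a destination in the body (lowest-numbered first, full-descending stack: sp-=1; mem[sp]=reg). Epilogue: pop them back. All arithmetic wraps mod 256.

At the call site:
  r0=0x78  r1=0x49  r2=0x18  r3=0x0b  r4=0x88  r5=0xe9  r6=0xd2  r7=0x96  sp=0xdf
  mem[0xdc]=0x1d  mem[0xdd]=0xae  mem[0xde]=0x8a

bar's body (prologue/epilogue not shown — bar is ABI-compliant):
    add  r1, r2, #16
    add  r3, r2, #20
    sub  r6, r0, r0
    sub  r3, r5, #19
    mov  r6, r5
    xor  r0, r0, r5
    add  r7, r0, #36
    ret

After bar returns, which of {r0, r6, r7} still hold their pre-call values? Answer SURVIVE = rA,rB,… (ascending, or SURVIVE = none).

prologue: push r0 -> mem[0xde]=0x78, sp=0xde
prologue: push r1 -> mem[0xdd]=0x49, sp=0xdd
prologue: push r3 -> mem[0xdc]=0x0b, sp=0xdc
prologue: push r6 -> mem[0xdb]=0xd2, sp=0xdb
body[0] add  r1, r2, #16 -> r1=0x28
body[1] add  r3, r2, #20 -> r3=0x2c
body[2] sub  r6, r0, r0 -> r6=0x00
body[3] sub  r3, r5, #19 -> r3=0xd6
body[4] mov  r6, r5 -> r6=0xe9
body[5] xor  r0, r0, r5 -> r0=0x91
body[6] add  r7, r0, #36 -> r7=0xb5
epilogue: pop r6=0xd2, sp=0xdc
epilogue: pop r3=0x0b, sp=0xdd
epilogue: pop r1=0x49, sp=0xde
epilogue: pop r0=0x78, sp=0xdf
r0: callee-saved, written=True
r6: callee-saved, written=True
r7: caller-saved, written=True

SURVIVE = r0,r6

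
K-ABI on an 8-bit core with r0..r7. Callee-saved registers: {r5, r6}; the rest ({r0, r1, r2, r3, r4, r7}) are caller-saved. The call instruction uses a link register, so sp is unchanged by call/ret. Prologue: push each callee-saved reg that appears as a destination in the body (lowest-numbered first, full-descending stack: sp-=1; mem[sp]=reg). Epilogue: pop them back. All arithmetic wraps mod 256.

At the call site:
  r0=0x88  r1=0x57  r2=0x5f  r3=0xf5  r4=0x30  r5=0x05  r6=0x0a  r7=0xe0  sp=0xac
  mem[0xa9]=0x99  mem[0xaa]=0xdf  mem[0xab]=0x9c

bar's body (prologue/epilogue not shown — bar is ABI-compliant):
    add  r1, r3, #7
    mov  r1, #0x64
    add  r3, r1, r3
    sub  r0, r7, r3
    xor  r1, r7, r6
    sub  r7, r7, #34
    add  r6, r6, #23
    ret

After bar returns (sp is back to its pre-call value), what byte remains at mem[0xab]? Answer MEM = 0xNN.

MEM = 0x0a

prologue: push r6 → mem[0xab]=0x0a, sp=0xab
body[0] add  r1, r3, #7 → r1=0xfc
body[1] mov  r1, #0x64 → r1=0x64
body[2] add  r3, r1, r3 → r3=0x59
body[3] sub  r0, r7, r3 → r0=0x87
body[4] xor  r1, r7, r6 → r1=0xea
body[5] sub  r7, r7, #34 → r7=0xbe
body[6] add  r6, r6, #23 → r6=0x21
epilogue: pop r6=0x0a, sp=0xac
prologue pushed ['r6'] at ['0xab']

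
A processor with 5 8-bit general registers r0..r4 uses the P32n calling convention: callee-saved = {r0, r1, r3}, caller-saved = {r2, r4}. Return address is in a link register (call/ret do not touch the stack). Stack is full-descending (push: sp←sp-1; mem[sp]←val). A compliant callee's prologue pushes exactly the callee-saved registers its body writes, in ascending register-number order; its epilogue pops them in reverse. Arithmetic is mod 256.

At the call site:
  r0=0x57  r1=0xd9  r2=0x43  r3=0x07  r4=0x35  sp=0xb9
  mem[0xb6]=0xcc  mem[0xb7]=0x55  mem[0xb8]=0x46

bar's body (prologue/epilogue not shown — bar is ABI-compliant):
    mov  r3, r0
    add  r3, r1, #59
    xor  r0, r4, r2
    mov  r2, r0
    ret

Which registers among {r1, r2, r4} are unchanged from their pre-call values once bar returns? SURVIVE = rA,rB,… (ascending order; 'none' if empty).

SURVIVE = r1,r4

prologue: push r0 -> mem[0xb8]=0x57, sp=0xb8
prologue: push r3 -> mem[0xb7]=0x07, sp=0xb7
body[0] mov  r3, r0 -> r3=0x57
body[1] add  r3, r1, #59 -> r3=0x14
body[2] xor  r0, r4, r2 -> r0=0x76
body[3] mov  r2, r0 -> r2=0x76
epilogue: pop r3=0x07, sp=0xb8
epilogue: pop r0=0x57, sp=0xb9
r1: callee-saved, written=False
r2: caller-saved, written=True
r4: caller-saved, written=False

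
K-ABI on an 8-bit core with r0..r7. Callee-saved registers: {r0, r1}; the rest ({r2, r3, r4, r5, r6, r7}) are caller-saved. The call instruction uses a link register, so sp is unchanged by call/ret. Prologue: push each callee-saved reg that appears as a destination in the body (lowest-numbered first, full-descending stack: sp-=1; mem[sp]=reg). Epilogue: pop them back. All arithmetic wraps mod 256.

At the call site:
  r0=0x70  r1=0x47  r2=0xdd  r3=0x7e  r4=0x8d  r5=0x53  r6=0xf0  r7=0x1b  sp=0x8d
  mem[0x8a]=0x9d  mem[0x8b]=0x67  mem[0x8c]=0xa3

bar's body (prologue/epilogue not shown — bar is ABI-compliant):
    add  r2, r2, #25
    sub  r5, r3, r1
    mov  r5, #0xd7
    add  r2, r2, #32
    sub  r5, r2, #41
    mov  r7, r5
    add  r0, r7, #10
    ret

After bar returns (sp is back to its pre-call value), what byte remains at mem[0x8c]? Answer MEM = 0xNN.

prologue: push r0 → mem[0x8c]=0x70, sp=0x8c
body[0] add  r2, r2, #25 → r2=0xf6
body[1] sub  r5, r3, r1 → r5=0x37
body[2] mov  r5, #0xd7 → r5=0xd7
body[3] add  r2, r2, #32 → r2=0x16
body[4] sub  r5, r2, #41 → r5=0xed
body[5] mov  r7, r5 → r7=0xed
body[6] add  r0, r7, #10 → r0=0xf7
epilogue: pop r0=0x70, sp=0x8d
prologue pushed ['r0'] at ['0x8c']

MEM = 0x70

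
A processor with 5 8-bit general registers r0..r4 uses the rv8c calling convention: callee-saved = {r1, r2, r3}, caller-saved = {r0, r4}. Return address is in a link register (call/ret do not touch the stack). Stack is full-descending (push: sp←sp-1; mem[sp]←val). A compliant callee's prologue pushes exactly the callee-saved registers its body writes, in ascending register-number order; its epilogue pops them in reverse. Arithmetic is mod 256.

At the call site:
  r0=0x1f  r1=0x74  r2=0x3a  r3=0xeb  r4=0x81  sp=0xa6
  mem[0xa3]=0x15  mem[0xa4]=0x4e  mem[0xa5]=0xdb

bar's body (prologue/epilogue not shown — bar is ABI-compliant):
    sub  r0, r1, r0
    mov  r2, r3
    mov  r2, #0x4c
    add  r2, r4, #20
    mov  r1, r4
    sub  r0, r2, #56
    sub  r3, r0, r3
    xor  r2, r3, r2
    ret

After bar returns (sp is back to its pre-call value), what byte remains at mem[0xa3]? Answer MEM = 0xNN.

prologue: push r1 → mem[0xa5]=0x74, sp=0xa5
prologue: push r2 → mem[0xa4]=0x3a, sp=0xa4
prologue: push r3 → mem[0xa3]=0xeb, sp=0xa3
body[0] sub  r0, r1, r0 → r0=0x55
body[1] mov  r2, r3 → r2=0xeb
body[2] mov  r2, #0x4c → r2=0x4c
body[3] add  r2, r4, #20 → r2=0x95
body[4] mov  r1, r4 → r1=0x81
body[5] sub  r0, r2, #56 → r0=0x5d
body[6] sub  r3, r0, r3 → r3=0x72
body[7] xor  r2, r3, r2 → r2=0xe7
epilogue: pop r3=0xeb, sp=0xa4
epilogue: pop r2=0x3a, sp=0xa5
epilogue: pop r1=0x74, sp=0xa6
prologue pushed ['r1', 'r2', 'r3'] at ['0xa5', '0xa4', '0xa3']

MEM = 0xeb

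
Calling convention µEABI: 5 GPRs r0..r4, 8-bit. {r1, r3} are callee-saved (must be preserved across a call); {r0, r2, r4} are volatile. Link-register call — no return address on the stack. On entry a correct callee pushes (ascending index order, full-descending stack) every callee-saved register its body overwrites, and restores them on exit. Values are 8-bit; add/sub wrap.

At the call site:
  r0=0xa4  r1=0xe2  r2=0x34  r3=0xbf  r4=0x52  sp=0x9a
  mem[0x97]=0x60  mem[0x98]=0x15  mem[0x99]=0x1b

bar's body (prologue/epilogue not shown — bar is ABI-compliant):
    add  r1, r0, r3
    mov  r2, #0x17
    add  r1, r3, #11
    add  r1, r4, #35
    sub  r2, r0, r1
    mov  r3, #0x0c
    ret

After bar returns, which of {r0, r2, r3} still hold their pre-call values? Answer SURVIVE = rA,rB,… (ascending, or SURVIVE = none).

SURVIVE = r0,r3

prologue: push r1 → mem[0x99]=0xe2, sp=0x99
prologue: push r3 → mem[0x98]=0xbf, sp=0x98
body[0] add  r1, r0, r3 → r1=0x63
body[1] mov  r2, #0x17 → r2=0x17
body[2] add  r1, r3, #11 → r1=0xca
body[3] add  r1, r4, #35 → r1=0x75
body[4] sub  r2, r0, r1 → r2=0x2f
body[5] mov  r3, #0x0c → r3=0x0c
epilogue: pop r3=0xbf, sp=0x99
epilogue: pop r1=0xe2, sp=0x9a
r0: caller-saved, written=False
r2: caller-saved, written=True
r3: callee-saved, written=True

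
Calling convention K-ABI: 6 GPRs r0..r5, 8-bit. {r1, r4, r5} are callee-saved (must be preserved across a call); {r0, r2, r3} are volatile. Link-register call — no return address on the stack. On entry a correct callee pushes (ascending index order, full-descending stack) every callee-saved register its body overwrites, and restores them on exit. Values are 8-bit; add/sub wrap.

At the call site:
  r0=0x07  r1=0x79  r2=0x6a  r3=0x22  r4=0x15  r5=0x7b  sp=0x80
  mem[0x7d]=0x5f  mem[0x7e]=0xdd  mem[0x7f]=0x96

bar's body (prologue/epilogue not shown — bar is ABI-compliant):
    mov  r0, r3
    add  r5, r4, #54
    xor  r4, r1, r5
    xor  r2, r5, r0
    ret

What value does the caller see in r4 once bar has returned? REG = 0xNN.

prologue: push r4 -> mem[0x7f]=0x15, sp=0x7f
prologue: push r5 -> mem[0x7e]=0x7b, sp=0x7e
body[0] mov  r0, r3 -> r0=0x22
body[1] add  r5, r4, #54 -> r5=0x4b
body[2] xor  r4, r1, r5 -> r4=0x32
body[3] xor  r2, r5, r0 -> r2=0x69
epilogue: pop r5=0x7b, sp=0x7f
epilogue: pop r4=0x15, sp=0x80
r4 is callee-saved -> restored

REG = 0x15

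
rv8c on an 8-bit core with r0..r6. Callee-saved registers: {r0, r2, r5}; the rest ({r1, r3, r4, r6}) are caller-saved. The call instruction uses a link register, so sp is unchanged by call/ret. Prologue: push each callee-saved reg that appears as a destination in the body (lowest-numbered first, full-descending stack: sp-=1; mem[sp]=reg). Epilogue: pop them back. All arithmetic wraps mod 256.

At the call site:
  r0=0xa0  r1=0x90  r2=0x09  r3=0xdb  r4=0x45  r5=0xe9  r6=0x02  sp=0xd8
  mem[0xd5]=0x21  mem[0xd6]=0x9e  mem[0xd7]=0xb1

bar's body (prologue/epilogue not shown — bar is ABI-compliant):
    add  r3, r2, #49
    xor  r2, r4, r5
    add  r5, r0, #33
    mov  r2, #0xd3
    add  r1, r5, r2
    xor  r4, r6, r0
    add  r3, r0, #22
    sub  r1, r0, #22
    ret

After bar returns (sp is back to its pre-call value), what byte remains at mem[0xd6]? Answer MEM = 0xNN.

MEM = 0xe9

prologue: push r2 -> mem[0xd7]=0x09, sp=0xd7
prologue: push r5 -> mem[0xd6]=0xe9, sp=0xd6
body[0] add  r3, r2, #49 -> r3=0x3a
body[1] xor  r2, r4, r5 -> r2=0xac
body[2] add  r5, r0, #33 -> r5=0xc1
body[3] mov  r2, #0xd3 -> r2=0xd3
body[4] add  r1, r5, r2 -> r1=0x94
body[5] xor  r4, r6, r0 -> r4=0xa2
body[6] add  r3, r0, #22 -> r3=0xb6
body[7] sub  r1, r0, #22 -> r1=0x8a
epilogue: pop r5=0xe9, sp=0xd7
epilogue: pop r2=0x09, sp=0xd8
prologue pushed ['r2', 'r5'] at ['0xd7', '0xd6']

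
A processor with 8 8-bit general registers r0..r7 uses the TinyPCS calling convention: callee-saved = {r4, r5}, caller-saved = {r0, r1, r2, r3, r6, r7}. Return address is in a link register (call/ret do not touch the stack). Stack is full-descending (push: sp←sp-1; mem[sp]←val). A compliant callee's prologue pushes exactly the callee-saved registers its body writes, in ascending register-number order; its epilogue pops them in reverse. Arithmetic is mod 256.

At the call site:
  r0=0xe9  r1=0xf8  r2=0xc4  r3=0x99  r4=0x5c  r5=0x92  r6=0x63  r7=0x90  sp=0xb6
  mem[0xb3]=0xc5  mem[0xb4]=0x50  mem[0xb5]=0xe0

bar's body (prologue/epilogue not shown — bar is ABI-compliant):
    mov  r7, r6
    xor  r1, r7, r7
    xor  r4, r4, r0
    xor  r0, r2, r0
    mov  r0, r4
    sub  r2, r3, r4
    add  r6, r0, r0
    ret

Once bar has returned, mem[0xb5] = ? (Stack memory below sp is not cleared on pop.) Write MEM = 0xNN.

prologue: push r4 → mem[0xb5]=0x5c, sp=0xb5
body[0] mov  r7, r6 → r7=0x63
body[1] xor  r1, r7, r7 → r1=0x00
body[2] xor  r4, r4, r0 → r4=0xb5
body[3] xor  r0, r2, r0 → r0=0x2d
body[4] mov  r0, r4 → r0=0xb5
body[5] sub  r2, r3, r4 → r2=0xe4
body[6] add  r6, r0, r0 → r6=0x6a
epilogue: pop r4=0x5c, sp=0xb6
prologue pushed ['r4'] at ['0xb5']

MEM = 0x5c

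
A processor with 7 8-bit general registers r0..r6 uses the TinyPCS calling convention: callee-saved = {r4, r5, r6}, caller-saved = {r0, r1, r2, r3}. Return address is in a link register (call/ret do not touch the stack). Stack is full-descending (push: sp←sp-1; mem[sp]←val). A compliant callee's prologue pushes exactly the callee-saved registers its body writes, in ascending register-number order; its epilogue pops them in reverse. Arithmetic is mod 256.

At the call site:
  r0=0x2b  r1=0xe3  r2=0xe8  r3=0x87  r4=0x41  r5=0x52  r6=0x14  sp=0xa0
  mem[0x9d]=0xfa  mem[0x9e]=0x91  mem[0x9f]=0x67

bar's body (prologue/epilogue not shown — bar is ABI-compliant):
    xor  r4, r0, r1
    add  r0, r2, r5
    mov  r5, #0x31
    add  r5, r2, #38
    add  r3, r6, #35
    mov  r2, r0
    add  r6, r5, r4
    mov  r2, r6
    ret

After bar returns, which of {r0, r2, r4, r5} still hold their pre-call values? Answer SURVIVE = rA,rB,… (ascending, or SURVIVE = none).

SURVIVE = r4,r5

prologue: push r4 → mem[0x9f]=0x41, sp=0x9f
prologue: push r5 → mem[0x9e]=0x52, sp=0x9e
prologue: push r6 → mem[0x9d]=0x14, sp=0x9d
body[0] xor  r4, r0, r1 → r4=0xc8
body[1] add  r0, r2, r5 → r0=0x3a
body[2] mov  r5, #0x31 → r5=0x31
body[3] add  r5, r2, #38 → r5=0x0e
body[4] add  r3, r6, #35 → r3=0x37
body[5] mov  r2, r0 → r2=0x3a
body[6] add  r6, r5, r4 → r6=0xd6
body[7] mov  r2, r6 → r2=0xd6
epilogue: pop r6=0x14, sp=0x9e
epilogue: pop r5=0x52, sp=0x9f
epilogue: pop r4=0x41, sp=0xa0
r0: caller-saved, written=True
r2: caller-saved, written=True
r4: callee-saved, written=True
r5: callee-saved, written=True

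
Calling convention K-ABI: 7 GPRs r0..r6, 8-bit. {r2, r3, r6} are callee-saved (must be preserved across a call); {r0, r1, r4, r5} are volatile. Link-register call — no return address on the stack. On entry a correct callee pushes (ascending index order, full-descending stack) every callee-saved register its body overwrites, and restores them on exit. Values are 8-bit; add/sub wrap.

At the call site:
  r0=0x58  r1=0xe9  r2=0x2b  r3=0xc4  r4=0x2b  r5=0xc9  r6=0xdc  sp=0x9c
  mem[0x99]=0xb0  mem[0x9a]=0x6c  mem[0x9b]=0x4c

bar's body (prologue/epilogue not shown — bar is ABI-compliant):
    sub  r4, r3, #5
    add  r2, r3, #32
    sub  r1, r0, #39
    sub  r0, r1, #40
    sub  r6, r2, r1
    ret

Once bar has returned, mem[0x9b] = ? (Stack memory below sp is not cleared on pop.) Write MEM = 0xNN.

prologue: push r2 -> mem[0x9b]=0x2b, sp=0x9b
prologue: push r6 -> mem[0x9a]=0xdc, sp=0x9a
body[0] sub  r4, r3, #5 -> r4=0xbf
body[1] add  r2, r3, #32 -> r2=0xe4
body[2] sub  r1, r0, #39 -> r1=0x31
body[3] sub  r0, r1, #40 -> r0=0x09
body[4] sub  r6, r2, r1 -> r6=0xb3
epilogue: pop r6=0xdc, sp=0x9b
epilogue: pop r2=0x2b, sp=0x9c
prologue pushed ['r2', 'r6'] at ['0x9b', '0x9a']

MEM = 0x2b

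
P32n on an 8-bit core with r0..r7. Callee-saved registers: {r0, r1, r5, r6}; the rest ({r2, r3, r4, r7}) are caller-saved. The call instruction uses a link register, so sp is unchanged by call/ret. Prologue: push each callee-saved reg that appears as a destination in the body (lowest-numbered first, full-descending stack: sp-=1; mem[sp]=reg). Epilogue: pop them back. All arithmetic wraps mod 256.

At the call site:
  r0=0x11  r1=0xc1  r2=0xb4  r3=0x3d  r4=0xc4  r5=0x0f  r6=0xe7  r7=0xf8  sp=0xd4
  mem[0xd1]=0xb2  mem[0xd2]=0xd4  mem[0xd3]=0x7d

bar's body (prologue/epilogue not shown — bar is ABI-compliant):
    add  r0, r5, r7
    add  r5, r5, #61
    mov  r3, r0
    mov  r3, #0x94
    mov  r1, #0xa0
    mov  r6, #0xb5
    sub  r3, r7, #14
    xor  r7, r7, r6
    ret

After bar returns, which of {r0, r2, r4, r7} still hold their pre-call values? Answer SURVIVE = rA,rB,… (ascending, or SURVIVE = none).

SURVIVE = r0,r2,r4

prologue: push r0 → mem[0xd3]=0x11, sp=0xd3
prologue: push r1 → mem[0xd2]=0xc1, sp=0xd2
prologue: push r5 → mem[0xd1]=0x0f, sp=0xd1
prologue: push r6 → mem[0xd0]=0xe7, sp=0xd0
body[0] add  r0, r5, r7 → r0=0x07
body[1] add  r5, r5, #61 → r5=0x4c
body[2] mov  r3, r0 → r3=0x07
body[3] mov  r3, #0x94 → r3=0x94
body[4] mov  r1, #0xa0 → r1=0xa0
body[5] mov  r6, #0xb5 → r6=0xb5
body[6] sub  r3, r7, #14 → r3=0xea
body[7] xor  r7, r7, r6 → r7=0x4d
epilogue: pop r6=0xe7, sp=0xd1
epilogue: pop r5=0x0f, sp=0xd2
epilogue: pop r1=0xc1, sp=0xd3
epilogue: pop r0=0x11, sp=0xd4
r0: callee-saved, written=True
r2: caller-saved, written=False
r4: caller-saved, written=False
r7: caller-saved, written=True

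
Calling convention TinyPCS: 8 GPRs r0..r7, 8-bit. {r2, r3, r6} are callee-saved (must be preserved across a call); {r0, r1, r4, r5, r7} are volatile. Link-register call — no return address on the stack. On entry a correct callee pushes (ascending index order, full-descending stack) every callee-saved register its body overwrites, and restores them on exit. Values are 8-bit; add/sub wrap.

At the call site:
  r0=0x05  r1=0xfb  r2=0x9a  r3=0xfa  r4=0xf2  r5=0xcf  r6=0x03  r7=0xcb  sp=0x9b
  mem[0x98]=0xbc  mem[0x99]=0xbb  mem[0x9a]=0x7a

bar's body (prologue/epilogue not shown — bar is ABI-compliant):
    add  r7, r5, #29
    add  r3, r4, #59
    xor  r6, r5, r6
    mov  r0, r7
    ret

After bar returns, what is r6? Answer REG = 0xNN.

REG = 0x03

prologue: push r3 -> mem[0x9a]=0xfa, sp=0x9a
prologue: push r6 -> mem[0x99]=0x03, sp=0x99
body[0] add  r7, r5, #29 -> r7=0xec
body[1] add  r3, r4, #59 -> r3=0x2d
body[2] xor  r6, r5, r6 -> r6=0xcc
body[3] mov  r0, r7 -> r0=0xec
epilogue: pop r6=0x03, sp=0x9a
epilogue: pop r3=0xfa, sp=0x9b
r6 is callee-saved -> restored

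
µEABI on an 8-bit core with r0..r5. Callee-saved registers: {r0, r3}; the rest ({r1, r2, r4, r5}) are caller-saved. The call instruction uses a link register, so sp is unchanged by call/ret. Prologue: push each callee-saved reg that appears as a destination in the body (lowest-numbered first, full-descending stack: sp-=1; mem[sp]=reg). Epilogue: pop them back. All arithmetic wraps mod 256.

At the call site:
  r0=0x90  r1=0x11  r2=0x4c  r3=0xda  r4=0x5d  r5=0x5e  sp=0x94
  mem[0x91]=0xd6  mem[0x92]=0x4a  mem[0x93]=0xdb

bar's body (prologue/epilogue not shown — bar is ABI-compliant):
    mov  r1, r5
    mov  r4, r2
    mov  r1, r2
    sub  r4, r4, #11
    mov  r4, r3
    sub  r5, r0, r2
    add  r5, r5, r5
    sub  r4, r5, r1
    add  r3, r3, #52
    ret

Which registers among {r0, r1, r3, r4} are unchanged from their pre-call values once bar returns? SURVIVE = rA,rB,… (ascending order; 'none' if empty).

prologue: push r3 -> mem[0x93]=0xda, sp=0x93
body[0] mov  r1, r5 -> r1=0x5e
body[1] mov  r4, r2 -> r4=0x4c
body[2] mov  r1, r2 -> r1=0x4c
body[3] sub  r4, r4, #11 -> r4=0x41
body[4] mov  r4, r3 -> r4=0xda
body[5] sub  r5, r0, r2 -> r5=0x44
body[6] add  r5, r5, r5 -> r5=0x88
body[7] sub  r4, r5, r1 -> r4=0x3c
body[8] add  r3, r3, #52 -> r3=0x0e
epilogue: pop r3=0xda, sp=0x94
r0: callee-saved, written=False
r1: caller-saved, written=True
r3: callee-saved, written=True
r4: caller-saved, written=True

SURVIVE = r0,r3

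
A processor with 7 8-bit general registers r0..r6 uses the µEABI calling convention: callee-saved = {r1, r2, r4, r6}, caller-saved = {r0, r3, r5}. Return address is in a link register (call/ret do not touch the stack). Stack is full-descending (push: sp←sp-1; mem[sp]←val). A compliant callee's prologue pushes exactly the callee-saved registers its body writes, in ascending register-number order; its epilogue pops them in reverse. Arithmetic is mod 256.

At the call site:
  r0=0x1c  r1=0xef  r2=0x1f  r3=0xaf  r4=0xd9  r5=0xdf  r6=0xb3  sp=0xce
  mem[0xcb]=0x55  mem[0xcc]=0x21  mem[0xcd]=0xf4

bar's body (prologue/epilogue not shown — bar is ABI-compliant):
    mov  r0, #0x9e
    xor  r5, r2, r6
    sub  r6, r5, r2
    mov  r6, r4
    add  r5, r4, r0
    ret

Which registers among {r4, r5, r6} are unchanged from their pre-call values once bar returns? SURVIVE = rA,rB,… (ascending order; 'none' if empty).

prologue: push r6 → mem[0xcd]=0xb3, sp=0xcd
body[0] mov  r0, #0x9e → r0=0x9e
body[1] xor  r5, r2, r6 → r5=0xac
body[2] sub  r6, r5, r2 → r6=0x8d
body[3] mov  r6, r4 → r6=0xd9
body[4] add  r5, r4, r0 → r5=0x77
epilogue: pop r6=0xb3, sp=0xce
r4: callee-saved, written=False
r5: caller-saved, written=True
r6: callee-saved, written=True

SURVIVE = r4,r6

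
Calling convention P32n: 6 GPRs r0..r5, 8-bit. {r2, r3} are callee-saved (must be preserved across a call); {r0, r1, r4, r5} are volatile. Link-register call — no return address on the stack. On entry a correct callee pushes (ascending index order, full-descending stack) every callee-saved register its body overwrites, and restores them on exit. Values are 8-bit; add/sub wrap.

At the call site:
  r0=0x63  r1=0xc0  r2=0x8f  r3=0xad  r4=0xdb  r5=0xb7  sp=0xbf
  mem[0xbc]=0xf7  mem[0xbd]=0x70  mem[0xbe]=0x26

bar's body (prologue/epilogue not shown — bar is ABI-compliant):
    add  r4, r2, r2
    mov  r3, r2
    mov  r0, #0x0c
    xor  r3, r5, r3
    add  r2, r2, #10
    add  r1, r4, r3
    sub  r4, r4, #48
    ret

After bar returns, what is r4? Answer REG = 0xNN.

prologue: push r2 -> mem[0xbe]=0x8f, sp=0xbe
prologue: push r3 -> mem[0xbd]=0xad, sp=0xbd
body[0] add  r4, r2, r2 -> r4=0x1e
body[1] mov  r3, r2 -> r3=0x8f
body[2] mov  r0, #0x0c -> r0=0x0c
body[3] xor  r3, r5, r3 -> r3=0x38
body[4] add  r2, r2, #10 -> r2=0x99
body[5] add  r1, r4, r3 -> r1=0x56
body[6] sub  r4, r4, #48 -> r4=0xee
epilogue: pop r3=0xad, sp=0xbe
epilogue: pop r2=0x8f, sp=0xbf
r4 is caller-saved -> body value

REG = 0xee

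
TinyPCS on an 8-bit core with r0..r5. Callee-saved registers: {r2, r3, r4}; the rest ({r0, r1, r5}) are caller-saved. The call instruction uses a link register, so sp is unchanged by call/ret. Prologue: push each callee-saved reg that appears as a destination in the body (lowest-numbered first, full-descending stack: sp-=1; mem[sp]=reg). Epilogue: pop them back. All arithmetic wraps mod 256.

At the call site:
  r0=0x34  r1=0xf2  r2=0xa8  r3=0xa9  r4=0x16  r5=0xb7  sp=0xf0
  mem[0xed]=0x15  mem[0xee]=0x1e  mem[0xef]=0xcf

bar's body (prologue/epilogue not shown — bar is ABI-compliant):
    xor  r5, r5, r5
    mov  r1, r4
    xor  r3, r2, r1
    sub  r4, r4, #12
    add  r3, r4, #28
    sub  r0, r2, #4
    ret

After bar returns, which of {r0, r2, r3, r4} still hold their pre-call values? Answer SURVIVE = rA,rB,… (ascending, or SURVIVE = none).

SURVIVE = r2,r3,r4

prologue: push r3 -> mem[0xef]=0xa9, sp=0xef
prologue: push r4 -> mem[0xee]=0x16, sp=0xee
body[0] xor  r5, r5, r5 -> r5=0x00
body[1] mov  r1, r4 -> r1=0x16
body[2] xor  r3, r2, r1 -> r3=0xbe
body[3] sub  r4, r4, #12 -> r4=0x0a
body[4] add  r3, r4, #28 -> r3=0x26
body[5] sub  r0, r2, #4 -> r0=0xa4
epilogue: pop r4=0x16, sp=0xef
epilogue: pop r3=0xa9, sp=0xf0
r0: caller-saved, written=True
r2: callee-saved, written=False
r3: callee-saved, written=True
r4: callee-saved, written=True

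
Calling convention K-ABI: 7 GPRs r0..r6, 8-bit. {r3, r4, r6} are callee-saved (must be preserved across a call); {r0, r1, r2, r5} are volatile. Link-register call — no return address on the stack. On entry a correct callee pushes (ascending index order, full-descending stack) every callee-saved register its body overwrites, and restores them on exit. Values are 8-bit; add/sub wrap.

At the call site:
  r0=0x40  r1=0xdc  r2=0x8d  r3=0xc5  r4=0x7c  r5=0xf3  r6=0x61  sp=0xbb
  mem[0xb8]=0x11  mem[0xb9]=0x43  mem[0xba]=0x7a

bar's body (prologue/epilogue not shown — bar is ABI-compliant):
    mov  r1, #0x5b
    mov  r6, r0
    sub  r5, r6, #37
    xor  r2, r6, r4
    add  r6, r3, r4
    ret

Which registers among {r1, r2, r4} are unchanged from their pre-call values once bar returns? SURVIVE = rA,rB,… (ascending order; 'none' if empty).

SURVIVE = r4

prologue: push r6 -> mem[0xba]=0x61, sp=0xba
body[0] mov  r1, #0x5b -> r1=0x5b
body[1] mov  r6, r0 -> r6=0x40
body[2] sub  r5, r6, #37 -> r5=0x1b
body[3] xor  r2, r6, r4 -> r2=0x3c
body[4] add  r6, r3, r4 -> r6=0x41
epilogue: pop r6=0x61, sp=0xbb
r1: caller-saved, written=True
r2: caller-saved, written=True
r4: callee-saved, written=False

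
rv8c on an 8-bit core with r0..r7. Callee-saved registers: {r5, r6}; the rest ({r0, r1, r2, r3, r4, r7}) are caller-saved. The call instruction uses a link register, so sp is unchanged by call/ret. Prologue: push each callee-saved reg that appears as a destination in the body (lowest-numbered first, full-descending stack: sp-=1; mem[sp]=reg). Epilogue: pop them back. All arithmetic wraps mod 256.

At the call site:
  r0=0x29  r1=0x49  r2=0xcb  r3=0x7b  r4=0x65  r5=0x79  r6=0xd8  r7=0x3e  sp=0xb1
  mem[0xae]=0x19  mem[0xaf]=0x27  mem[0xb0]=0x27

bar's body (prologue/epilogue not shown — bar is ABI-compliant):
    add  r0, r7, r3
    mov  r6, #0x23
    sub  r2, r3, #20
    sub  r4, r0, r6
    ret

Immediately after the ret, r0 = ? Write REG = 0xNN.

REG = 0xb9

prologue: push r6 → mem[0xb0]=0xd8, sp=0xb0
body[0] add  r0, r7, r3 → r0=0xb9
body[1] mov  r6, #0x23 → r6=0x23
body[2] sub  r2, r3, #20 → r2=0x67
body[3] sub  r4, r0, r6 → r4=0x96
epilogue: pop r6=0xd8, sp=0xb1
r0 is caller-saved → body value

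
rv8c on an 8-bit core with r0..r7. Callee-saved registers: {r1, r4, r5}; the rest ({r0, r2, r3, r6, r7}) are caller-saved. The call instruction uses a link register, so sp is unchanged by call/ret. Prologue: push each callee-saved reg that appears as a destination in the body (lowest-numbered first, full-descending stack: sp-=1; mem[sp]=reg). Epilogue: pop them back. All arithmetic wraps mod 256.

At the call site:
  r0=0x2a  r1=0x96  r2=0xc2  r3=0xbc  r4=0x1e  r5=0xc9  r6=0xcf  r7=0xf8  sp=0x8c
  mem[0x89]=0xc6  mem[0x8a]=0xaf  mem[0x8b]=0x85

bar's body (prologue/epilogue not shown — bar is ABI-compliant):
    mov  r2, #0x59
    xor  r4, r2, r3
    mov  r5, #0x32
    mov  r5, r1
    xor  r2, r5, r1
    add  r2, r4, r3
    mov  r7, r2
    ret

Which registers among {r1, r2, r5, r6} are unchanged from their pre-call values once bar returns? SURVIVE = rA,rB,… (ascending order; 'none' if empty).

SURVIVE = r1,r5,r6

prologue: push r4 → mem[0x8b]=0x1e, sp=0x8b
prologue: push r5 → mem[0x8a]=0xc9, sp=0x8a
body[0] mov  r2, #0x59 → r2=0x59
body[1] xor  r4, r2, r3 → r4=0xe5
body[2] mov  r5, #0x32 → r5=0x32
body[3] mov  r5, r1 → r5=0x96
body[4] xor  r2, r5, r1 → r2=0x00
body[5] add  r2, r4, r3 → r2=0xa1
body[6] mov  r7, r2 → r7=0xa1
epilogue: pop r5=0xc9, sp=0x8b
epilogue: pop r4=0x1e, sp=0x8c
r1: callee-saved, written=False
r2: caller-saved, written=True
r5: callee-saved, written=True
r6: caller-saved, written=False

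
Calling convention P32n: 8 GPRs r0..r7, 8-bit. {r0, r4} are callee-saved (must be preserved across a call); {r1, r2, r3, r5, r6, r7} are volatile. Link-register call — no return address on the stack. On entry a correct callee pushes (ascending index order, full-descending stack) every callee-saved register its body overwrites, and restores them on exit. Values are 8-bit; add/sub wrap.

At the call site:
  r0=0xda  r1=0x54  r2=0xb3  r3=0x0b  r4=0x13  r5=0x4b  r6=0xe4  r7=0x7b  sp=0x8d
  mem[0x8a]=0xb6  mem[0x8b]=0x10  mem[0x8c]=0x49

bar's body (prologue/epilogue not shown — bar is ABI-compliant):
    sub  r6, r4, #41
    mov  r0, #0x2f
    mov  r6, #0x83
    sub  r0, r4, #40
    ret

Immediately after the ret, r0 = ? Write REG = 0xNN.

prologue: push r0 → mem[0x8c]=0xda, sp=0x8c
body[0] sub  r6, r4, #41 → r6=0xea
body[1] mov  r0, #0x2f → r0=0x2f
body[2] mov  r6, #0x83 → r6=0x83
body[3] sub  r0, r4, #40 → r0=0xeb
epilogue: pop r0=0xda, sp=0x8d
r0 is callee-saved → restored

REG = 0xda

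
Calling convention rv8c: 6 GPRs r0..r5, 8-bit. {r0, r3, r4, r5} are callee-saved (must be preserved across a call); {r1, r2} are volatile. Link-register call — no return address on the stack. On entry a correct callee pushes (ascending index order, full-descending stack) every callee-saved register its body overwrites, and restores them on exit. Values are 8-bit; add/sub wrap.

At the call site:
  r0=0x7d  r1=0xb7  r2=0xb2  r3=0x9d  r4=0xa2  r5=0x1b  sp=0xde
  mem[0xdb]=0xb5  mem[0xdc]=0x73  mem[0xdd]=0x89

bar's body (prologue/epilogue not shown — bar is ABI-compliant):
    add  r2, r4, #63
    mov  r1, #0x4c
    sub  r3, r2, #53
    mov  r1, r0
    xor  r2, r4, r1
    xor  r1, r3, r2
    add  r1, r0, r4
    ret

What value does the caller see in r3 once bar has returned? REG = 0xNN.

REG = 0x9d

prologue: push r3 -> mem[0xdd]=0x9d, sp=0xdd
body[0] add  r2, r4, #63 -> r2=0xe1
body[1] mov  r1, #0x4c -> r1=0x4c
body[2] sub  r3, r2, #53 -> r3=0xac
body[3] mov  r1, r0 -> r1=0x7d
body[4] xor  r2, r4, r1 -> r2=0xdf
body[5] xor  r1, r3, r2 -> r1=0x73
body[6] add  r1, r0, r4 -> r1=0x1f
epilogue: pop r3=0x9d, sp=0xde
r3 is callee-saved -> restored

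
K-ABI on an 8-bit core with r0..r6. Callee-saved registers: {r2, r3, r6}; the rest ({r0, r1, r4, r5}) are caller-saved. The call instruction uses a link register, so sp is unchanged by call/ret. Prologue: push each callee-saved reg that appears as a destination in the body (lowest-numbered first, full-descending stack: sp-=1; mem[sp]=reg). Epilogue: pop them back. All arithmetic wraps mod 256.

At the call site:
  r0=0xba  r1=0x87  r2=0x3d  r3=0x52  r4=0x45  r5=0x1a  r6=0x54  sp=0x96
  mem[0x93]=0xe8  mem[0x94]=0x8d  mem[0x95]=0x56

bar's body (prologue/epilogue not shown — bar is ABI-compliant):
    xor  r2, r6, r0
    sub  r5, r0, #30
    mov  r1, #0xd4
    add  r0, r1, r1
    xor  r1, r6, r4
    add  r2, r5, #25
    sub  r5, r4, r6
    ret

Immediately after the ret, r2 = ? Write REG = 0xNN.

REG = 0x3d

prologue: push r2 → mem[0x95]=0x3d, sp=0x95
body[0] xor  r2, r6, r0 → r2=0xee
body[1] sub  r5, r0, #30 → r5=0x9c
body[2] mov  r1, #0xd4 → r1=0xd4
body[3] add  r0, r1, r1 → r0=0xa8
body[4] xor  r1, r6, r4 → r1=0x11
body[5] add  r2, r5, #25 → r2=0xb5
body[6] sub  r5, r4, r6 → r5=0xf1
epilogue: pop r2=0x3d, sp=0x96
r2 is callee-saved → restored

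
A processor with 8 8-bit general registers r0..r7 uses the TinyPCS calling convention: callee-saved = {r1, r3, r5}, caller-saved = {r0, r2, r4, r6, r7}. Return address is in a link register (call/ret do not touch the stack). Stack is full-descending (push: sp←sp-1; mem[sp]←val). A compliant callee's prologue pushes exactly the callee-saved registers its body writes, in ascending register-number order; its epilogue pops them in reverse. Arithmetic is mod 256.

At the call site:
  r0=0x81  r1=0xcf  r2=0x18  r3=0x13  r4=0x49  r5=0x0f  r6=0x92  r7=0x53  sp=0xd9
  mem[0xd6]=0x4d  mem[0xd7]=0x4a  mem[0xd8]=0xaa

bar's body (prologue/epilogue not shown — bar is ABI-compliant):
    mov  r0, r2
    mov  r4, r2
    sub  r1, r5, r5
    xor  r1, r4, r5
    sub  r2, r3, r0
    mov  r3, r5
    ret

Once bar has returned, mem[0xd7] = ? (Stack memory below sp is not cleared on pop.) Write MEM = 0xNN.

MEM = 0x13

prologue: push r1 -> mem[0xd8]=0xcf, sp=0xd8
prologue: push r3 -> mem[0xd7]=0x13, sp=0xd7
body[0] mov  r0, r2 -> r0=0x18
body[1] mov  r4, r2 -> r4=0x18
body[2] sub  r1, r5, r5 -> r1=0x00
body[3] xor  r1, r4, r5 -> r1=0x17
body[4] sub  r2, r3, r0 -> r2=0xfb
body[5] mov  r3, r5 -> r3=0x0f
epilogue: pop r3=0x13, sp=0xd8
epilogue: pop r1=0xcf, sp=0xd9
prologue pushed ['r1', 'r3'] at ['0xd8', '0xd7']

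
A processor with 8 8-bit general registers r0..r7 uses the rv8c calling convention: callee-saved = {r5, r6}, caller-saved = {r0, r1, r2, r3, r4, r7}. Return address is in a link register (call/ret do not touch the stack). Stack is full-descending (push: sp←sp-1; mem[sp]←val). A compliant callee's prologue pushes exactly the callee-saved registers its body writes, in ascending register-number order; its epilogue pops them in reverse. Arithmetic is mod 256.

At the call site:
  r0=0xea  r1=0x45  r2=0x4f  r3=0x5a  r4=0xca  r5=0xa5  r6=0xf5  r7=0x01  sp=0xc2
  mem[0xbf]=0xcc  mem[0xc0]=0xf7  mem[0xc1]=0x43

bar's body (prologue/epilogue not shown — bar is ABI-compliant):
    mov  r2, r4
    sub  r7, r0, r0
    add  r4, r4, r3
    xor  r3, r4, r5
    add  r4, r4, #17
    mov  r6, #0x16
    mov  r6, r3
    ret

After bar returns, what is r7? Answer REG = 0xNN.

REG = 0x00

prologue: push r6 -> mem[0xc1]=0xf5, sp=0xc1
body[0] mov  r2, r4 -> r2=0xca
body[1] sub  r7, r0, r0 -> r7=0x00
body[2] add  r4, r4, r3 -> r4=0x24
body[3] xor  r3, r4, r5 -> r3=0x81
body[4] add  r4, r4, #17 -> r4=0x35
body[5] mov  r6, #0x16 -> r6=0x16
body[6] mov  r6, r3 -> r6=0x81
epilogue: pop r6=0xf5, sp=0xc2
r7 is caller-saved -> body value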